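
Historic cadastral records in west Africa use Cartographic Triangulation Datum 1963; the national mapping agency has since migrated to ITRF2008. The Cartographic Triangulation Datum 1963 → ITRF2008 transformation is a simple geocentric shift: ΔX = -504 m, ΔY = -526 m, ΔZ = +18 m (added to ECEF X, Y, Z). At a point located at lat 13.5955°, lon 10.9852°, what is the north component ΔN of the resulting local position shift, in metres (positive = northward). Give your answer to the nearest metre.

ΔN = 157 m

At φ = 13.5955°, λ = 10.9852°: sin φ = 0.235066, cos φ = 0.971979, sin λ = 0.190555, cos λ = 0.981676.
ΔN = −sin φ cos λ·ΔX − sin φ sin λ·ΔY + cos φ·ΔZ = −(0.235066)(0.981676)(-504) − (0.235066)(0.190555)(-526) + (0.971979)(18) = 157.36 m.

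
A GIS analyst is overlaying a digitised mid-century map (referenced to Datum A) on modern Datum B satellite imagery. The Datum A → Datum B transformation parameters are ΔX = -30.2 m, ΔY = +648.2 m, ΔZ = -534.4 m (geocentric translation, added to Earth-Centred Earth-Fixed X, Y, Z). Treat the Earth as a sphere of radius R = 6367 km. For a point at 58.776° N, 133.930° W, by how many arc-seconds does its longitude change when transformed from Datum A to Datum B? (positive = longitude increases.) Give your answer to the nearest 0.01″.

Δλ = -29.46″

sin φ = 0.855147, cos φ = 0.518385, sin λ = -0.720188, cos λ = -0.693779.
East component: ΔE = −sin λ·ΔX + cos λ·ΔY = −(-0.720188)(-30.2) + (-0.693779)(648.2) = -471.46 m.
1° of latitude spans πR/180 = 111125 m; at latitude φ, 1° of longitude spans that × cos φ = 57605.6 m, so Δλ = -471.46 / 57605.6 × 3600 = -29.463″.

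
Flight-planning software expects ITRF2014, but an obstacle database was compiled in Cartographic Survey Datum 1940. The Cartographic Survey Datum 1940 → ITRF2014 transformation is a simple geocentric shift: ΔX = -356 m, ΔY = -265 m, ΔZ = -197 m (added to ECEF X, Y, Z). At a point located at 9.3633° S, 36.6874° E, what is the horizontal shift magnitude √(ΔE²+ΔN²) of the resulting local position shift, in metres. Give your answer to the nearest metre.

267 m

The local east axis at (φ, λ) is (−sin λ, cos λ, 0), so ΔE = −sin(36.6874°)·(-356) + cos(36.6874°)·(-265) = 0.19 m.
The local north axis is (−sin φ cos λ, −sin φ sin λ, cos φ), giving ΔN = -46.446 − 25.758 − 194.375 = -266.58 m.
Horizontal magnitude = √(ΔE² + ΔN²) = √(0.19² + (-266.58)²) = 266.58 m.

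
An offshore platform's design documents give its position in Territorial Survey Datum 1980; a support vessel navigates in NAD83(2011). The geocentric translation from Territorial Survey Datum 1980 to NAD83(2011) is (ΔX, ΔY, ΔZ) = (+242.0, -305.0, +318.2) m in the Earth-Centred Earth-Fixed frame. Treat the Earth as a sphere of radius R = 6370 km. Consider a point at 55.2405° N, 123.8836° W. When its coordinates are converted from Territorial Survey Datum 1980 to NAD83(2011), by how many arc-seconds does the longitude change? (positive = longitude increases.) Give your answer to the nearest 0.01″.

Δλ = 21.07″

sin φ = 0.821552, cos φ = 0.570133, sin λ = -0.830172, cos λ = -0.557508.
East component: ΔE = −sin λ·ΔX + cos λ·ΔY = −(-0.830172)(242.0) + (-0.557508)(-305.0) = 370.94 m.
1° of latitude spans πR/180 = 111177 m; at latitude φ, 1° of longitude spans that × cos φ = 63385.9 m, so Δλ = 370.94 / 63385.9 × 3600 = 21.068″.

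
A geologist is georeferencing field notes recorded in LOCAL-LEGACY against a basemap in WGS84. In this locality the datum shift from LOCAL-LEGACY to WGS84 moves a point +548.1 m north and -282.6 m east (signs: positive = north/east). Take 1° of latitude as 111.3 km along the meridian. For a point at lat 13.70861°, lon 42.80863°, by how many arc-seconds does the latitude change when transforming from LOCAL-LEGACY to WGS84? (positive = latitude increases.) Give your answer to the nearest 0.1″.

1° of latitude = 111.3 km, so Δφ = 548.1 / 111300 = 0.0049245° = 17.728″.

Δφ = 17.7″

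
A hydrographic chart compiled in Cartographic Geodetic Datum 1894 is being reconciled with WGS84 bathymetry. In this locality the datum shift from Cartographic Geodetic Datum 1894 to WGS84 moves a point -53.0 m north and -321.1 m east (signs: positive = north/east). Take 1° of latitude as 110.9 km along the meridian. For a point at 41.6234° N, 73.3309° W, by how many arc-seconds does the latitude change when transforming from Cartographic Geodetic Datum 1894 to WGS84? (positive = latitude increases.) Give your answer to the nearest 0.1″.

Δφ = -1.7″

1° of latitude = 110.9 km, so Δφ = -53.0 / 110900 = -0.0004779° = -1.720″.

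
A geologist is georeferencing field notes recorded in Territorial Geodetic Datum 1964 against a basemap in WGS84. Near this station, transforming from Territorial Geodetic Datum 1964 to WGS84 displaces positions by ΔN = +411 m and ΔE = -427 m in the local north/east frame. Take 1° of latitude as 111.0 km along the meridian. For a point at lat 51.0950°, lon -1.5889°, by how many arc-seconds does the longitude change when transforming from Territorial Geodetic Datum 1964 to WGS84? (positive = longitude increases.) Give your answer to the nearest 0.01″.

At latitude 51.0950°, cos φ = 0.628031.
1° of longitude at this latitude = 111.0 × cos φ = 69.71 km, so Δλ = -427.0 / 69711.4 = -0.0061253° = -22.051″.

Δλ = -22.05″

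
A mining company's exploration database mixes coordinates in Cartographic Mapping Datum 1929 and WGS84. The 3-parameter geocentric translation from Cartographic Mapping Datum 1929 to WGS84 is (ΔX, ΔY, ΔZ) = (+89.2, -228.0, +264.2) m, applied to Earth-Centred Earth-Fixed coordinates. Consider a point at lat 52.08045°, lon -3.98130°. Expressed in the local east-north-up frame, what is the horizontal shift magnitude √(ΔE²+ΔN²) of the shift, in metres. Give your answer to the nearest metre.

235 m

The local east axis at (φ, λ) is (−sin λ, cos λ, 0), so ΔE = −sin(-3.98130°)·89.2 + cos(-3.98130°)·(-228.0) = -221.26 m.
The local north axis is (−sin φ cos λ, −sin φ sin λ, cos φ), giving ΔN = -70.198 − 12.488 + 162.365 = 79.68 m.
Horizontal magnitude = √(ΔE² + ΔN²) = √((-221.26)² + 79.68²) = 235.17 m.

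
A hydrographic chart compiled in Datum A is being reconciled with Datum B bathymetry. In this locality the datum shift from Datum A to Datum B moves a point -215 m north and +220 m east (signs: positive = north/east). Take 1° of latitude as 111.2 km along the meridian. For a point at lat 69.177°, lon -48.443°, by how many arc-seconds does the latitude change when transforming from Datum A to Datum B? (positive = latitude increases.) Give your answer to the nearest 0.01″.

1° of latitude = 111.2 km, so Δφ = -215.0 / 111200 = -0.0019335° = -6.960″.

Δφ = -6.96″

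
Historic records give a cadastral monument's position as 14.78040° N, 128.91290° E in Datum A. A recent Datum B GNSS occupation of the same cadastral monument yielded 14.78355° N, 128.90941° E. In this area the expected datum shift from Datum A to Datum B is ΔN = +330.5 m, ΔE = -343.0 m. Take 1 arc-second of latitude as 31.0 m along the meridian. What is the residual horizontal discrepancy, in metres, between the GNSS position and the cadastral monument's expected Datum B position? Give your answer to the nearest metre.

40 m

Observed coordinate differences: Δφ = +0.00315°, Δλ = -0.00349°.
Converting to metres (1° lat = 111600 m, cos φ = 0.966911): observed ΔN = 351.5 m, observed ΔE = -376.6 m.
Subtracting the expected shift leaves a residual of 351.5 − (330.5) = 21.0 m north and -376.6 − (-343.0) = -33.6 m east.
Residual distance = √(21.0² + (-33.6)²) = 39.6 m.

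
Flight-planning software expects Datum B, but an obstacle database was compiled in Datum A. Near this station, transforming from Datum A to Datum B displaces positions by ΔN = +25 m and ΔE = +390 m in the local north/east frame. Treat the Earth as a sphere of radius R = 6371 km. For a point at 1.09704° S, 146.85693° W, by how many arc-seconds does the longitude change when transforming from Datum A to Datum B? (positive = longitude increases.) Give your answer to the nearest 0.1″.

At latitude -1.09704°, cos φ = 0.999817.
One radian of longitude at latitude φ spans R cos φ, so Δλ = ΔE / (R cos φ) = 390.0 / (6371000 × 0.999817) = 6.1226e-05 rad = 12.629″.

Δλ = 12.6″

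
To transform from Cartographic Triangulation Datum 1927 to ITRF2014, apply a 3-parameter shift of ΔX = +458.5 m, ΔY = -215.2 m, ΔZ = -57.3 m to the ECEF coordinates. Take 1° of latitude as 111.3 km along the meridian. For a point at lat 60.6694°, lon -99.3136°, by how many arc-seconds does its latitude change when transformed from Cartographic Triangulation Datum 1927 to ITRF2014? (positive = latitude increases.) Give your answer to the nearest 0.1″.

sin φ = 0.871808, cos φ = 0.489848, sin λ = -0.986817, cos λ = -0.161838.
North component: ΔN = −sin φ cos λ·ΔX − sin φ sin λ·ΔY + cos φ·ΔZ = −(0.871808)(-0.161838)(458.5) − (0.871808)(-0.986817)(-215.2) + (0.489848)(-57.3) = -148.52 m.
1° of latitude spans 111300 m, so Δφ = -148.52 / 111300 × 3600 = -4.804″.

Δφ = -4.8″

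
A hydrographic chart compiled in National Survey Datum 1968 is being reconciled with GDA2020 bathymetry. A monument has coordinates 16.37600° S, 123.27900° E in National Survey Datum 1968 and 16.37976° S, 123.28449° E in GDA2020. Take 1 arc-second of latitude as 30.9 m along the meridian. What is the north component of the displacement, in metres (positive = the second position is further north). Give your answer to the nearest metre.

Δφ = -16.37976° − -16.37600° = -0.00376°; Δλ = 123.28449° − 123.27900° = +0.00549°.
1° of latitude = 3600 × 30.90 = 111240 m.
ΔN = Δφ × 111240 = -418.3 m; ΔE = Δλ × 111240 × cos(-16.37600°) = +0.00549 × 111240 × 0.959432 = 585.9 m.

ΔN = -418 m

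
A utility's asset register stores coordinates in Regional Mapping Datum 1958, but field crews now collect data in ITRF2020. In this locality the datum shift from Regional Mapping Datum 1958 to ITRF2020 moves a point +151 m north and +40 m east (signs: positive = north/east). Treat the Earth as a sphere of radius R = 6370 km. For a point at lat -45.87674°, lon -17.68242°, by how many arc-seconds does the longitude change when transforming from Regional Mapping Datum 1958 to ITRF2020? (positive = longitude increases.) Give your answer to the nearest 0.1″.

Δλ = 1.9″

At latitude -45.87674°, cos φ = 0.696204.
One radian of longitude at latitude φ spans R cos φ, so Δλ = ΔE / (R cos φ) = 40.0 / (6370000 × 0.696204) = 9.0195e-06 rad = 1.860″.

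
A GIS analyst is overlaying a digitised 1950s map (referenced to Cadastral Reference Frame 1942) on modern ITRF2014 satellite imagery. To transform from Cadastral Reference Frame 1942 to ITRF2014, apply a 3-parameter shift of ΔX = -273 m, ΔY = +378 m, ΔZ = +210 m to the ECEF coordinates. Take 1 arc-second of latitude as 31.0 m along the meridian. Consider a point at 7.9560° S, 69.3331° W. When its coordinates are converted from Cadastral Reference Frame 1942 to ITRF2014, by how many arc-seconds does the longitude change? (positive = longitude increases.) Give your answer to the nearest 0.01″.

sin φ = -0.138413, cos φ = 0.990375, sin λ = -0.935648, cos λ = 0.352934.
East component: ΔE = −sin λ·ΔX + cos λ·ΔY = −(-0.935648)(-273) + (0.352934)(378) = -122.02 m.
1° of latitude spans 3600 × 31.00 = 111600 m; at latitude φ, 1° of longitude spans that × cos φ = 110525.8 m, so Δλ = -122.02 / 110525.8 × 3600 = -3.974″.

Δλ = -3.97″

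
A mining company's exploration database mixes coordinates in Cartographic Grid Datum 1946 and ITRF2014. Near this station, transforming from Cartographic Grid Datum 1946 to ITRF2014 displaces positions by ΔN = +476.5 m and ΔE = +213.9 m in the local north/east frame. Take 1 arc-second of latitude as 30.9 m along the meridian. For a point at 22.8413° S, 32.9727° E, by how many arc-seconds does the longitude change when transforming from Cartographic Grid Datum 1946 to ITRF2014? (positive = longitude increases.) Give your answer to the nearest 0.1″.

Δλ = 7.5″

At latitude -22.8413°, cos φ = 0.921584.
1″ of longitude at this latitude = 30.90 × cos φ = 28.4769 m, so Δλ = 213.9 / 28.4769 = 7.511″.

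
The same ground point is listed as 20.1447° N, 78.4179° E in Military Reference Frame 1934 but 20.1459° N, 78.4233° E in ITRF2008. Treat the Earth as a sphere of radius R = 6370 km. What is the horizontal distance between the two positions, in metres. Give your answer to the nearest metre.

579 m

Δφ = 20.1459° − 20.1447° = +0.0012°; Δλ = 78.4233° − 78.4179° = +0.0054°.
1° along a meridian = πR/180 = 111177 m.
ΔN = Δφ × 111177 = 133.4 m; ΔE = Δλ × 111177 × cos(20.1447°) = +0.0054 × 111177 × 0.938826 = 563.6 m.
Distance = √(ΔE² + ΔN²) = √(563.6² + 133.4²) = 579.2 m.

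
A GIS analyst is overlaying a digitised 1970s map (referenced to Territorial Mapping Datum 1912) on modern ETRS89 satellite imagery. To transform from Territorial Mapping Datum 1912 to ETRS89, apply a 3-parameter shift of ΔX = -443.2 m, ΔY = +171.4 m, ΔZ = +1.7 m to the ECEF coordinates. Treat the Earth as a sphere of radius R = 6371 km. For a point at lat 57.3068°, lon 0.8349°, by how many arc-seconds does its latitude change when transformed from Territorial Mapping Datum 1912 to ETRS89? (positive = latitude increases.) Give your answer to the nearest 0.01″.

sin φ = 0.841575, cos φ = 0.540140, sin λ = 0.014571, cos λ = 0.999894.
North component: ΔN = −sin φ cos λ·ΔX − sin φ sin λ·ΔY + cos φ·ΔZ = −(0.841575)(0.999894)(-443.2) − (0.841575)(0.014571)(171.4) + (0.540140)(1.7) = 371.76 m.
1° of latitude spans πR/180 = 111195 m, so Δφ = 371.76 / 111195 × 3600 = 12.036″.

Δφ = 12.04″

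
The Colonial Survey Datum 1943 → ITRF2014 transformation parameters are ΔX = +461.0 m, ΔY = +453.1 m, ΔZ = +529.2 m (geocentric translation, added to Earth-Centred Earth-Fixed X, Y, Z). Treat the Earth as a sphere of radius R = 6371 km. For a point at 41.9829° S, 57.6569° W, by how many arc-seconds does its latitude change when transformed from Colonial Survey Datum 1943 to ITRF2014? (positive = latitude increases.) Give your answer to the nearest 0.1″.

sin φ = -0.668909, cos φ = 0.743344, sin λ = -0.844860, cos λ = 0.534988.
North component: ΔN = −sin φ cos λ·ΔX − sin φ sin λ·ΔY + cos φ·ΔZ = −(-0.668909)(0.534988)(461.0) − (-0.668909)(-0.844860)(453.1) + (0.743344)(529.2) = 302.29 m.
1° of latitude spans πR/180 = 111195 m, so Δφ = 302.29 / 111195 × 3600 = 9.787″.

Δφ = 9.8″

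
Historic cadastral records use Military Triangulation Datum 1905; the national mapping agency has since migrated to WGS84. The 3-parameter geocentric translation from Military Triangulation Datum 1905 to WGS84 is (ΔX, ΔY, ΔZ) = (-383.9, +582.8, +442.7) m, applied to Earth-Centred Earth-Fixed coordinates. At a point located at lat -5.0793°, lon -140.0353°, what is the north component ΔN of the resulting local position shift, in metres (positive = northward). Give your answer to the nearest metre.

ΔN = 434 m

The local north axis is (−sin φ cos λ, −sin φ sin λ, cos φ), giving ΔN = 26.050 − 33.142 + 440.962 = 433.87 m.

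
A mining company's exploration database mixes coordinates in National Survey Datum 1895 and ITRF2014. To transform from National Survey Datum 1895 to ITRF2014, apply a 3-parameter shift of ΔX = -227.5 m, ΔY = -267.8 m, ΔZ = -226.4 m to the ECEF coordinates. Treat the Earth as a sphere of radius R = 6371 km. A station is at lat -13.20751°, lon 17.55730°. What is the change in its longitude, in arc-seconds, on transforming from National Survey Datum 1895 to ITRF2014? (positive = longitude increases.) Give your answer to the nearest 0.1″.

sin φ = -0.228478, cos φ = 0.973549, sin λ = 0.301659, cos λ = 0.953416.
East component: ΔE = −sin λ·ΔX + cos λ·ΔY = −(0.301659)(-227.5) + (0.953416)(-267.8) = -186.70 m.
1° of latitude spans πR/180 = 111195 m; at latitude φ, 1° of longitude spans that × cos φ = 108253.7 m, so Δλ = -186.70 / 108253.7 × 3600 = -6.209″.

Δλ = -6.2″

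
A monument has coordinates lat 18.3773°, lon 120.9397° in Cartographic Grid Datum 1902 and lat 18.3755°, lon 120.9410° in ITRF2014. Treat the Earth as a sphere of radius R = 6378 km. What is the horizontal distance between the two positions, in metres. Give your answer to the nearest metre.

243 m

Δφ = 18.3755° − 18.3773° = -0.0018°; Δλ = 120.9410° − 120.9397° = +0.0013°.
1° along a meridian = πR/180 = 111317 m.
ΔN = Δφ × 111317 = -200.4 m; ΔE = Δλ × 111317 × cos(18.3773°) = +0.0013 × 111317 × 0.949001 = 137.3 m.
Distance = √(ΔE² + ΔN²) = √(137.3² + (-200.4)²) = 242.9 m.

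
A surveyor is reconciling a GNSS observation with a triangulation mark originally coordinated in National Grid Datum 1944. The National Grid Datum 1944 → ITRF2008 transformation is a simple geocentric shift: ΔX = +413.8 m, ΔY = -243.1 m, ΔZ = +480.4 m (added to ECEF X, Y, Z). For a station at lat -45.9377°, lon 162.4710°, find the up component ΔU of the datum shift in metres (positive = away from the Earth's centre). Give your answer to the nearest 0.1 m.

At φ = -45.9377°, λ = 162.4710°: sin φ = -0.718584, cos φ = 0.695440, sin λ = 0.301188, cos λ = -0.953565.
ΔU = cos φ cos λ·ΔX + cos φ sin λ·ΔY + sin φ·ΔZ = (0.695440)(-0.953565)(413.8) + (0.695440)(0.301188)(-243.1) + (-0.718584)(480.4) = -670.54 m.

ΔU = -670.5 m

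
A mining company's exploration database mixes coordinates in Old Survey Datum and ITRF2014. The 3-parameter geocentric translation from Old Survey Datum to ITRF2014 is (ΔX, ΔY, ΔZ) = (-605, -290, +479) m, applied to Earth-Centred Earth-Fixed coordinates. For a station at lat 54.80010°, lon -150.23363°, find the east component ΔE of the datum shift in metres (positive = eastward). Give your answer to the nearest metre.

At φ = 54.80010°, λ = -150.23363°: sin φ = 0.817146, cos φ = 0.576431, sin λ = -0.496465, cos λ = -0.868057.
ΔE = −sin λ·ΔX + cos λ·ΔY = −(-0.496465)·(-605) + (-0.868057)·(-290) = -48.62 m.

ΔE = -49 m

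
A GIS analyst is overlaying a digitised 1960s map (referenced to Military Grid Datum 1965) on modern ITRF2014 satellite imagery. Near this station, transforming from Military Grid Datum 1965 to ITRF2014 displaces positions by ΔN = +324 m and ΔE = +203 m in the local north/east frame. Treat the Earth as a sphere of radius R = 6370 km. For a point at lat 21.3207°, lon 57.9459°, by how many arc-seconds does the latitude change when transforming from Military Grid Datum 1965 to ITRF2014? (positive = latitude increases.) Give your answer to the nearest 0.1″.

Δφ = 10.5″

On a sphere of radius R, 1 rad of latitude = R, so Δφ = ΔN / R = 324.0 / 6370000 = 5.0863e-05 rad = 10.491″.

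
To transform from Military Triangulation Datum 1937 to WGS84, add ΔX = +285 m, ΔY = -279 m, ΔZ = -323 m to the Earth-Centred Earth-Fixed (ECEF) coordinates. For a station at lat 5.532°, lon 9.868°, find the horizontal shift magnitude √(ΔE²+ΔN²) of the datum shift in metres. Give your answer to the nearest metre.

At φ = 5.532°, λ = 9.868°: sin φ = 0.096402, cos φ = 0.995343, sin λ = 0.171379, cos λ = 0.985205.
ΔE = −sin λ·ΔX + cos λ·ΔY = −(0.171379)·(285) + (0.985205)·(-279) = -323.72 m.
ΔN = −sin φ cos λ·ΔX − sin φ sin λ·ΔY + cos φ·ΔZ = −(0.096402)(0.985205)(285) − (0.096402)(0.171379)(-279) + (0.995343)(-323) = -343.95 m.
Horizontal magnitude = √(ΔE² + ΔN²) = √((-323.72)² + (-343.95)²) = 472.33 m.

472 m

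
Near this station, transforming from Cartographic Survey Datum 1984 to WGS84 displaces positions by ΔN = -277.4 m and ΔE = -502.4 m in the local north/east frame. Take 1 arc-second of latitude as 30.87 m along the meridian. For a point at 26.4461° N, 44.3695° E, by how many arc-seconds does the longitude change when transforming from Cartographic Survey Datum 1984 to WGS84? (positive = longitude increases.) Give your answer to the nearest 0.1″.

Δλ = -18.2″

At latitude 26.4461°, cos φ = 0.895354.
1″ of longitude at this latitude = 30.87 × cos φ = 27.6396 m, so Δλ = -502.4 / 27.6396 = -18.177″.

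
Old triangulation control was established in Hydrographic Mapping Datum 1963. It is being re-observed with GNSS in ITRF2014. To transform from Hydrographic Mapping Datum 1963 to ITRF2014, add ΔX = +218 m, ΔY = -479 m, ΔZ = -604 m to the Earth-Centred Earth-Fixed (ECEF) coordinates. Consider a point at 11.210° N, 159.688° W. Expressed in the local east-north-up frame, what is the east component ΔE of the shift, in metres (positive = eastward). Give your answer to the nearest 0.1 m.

ΔE = 524.9 m

At φ = 11.210°, λ = -159.688°: sin φ = 0.194406, cos φ = 0.980921, sin λ = -0.347132, cos λ = -0.937816.
ΔE = −sin λ·ΔX + cos λ·ΔY = −(-0.347132)·(218) + (-0.937816)·(-479) = 524.89 m.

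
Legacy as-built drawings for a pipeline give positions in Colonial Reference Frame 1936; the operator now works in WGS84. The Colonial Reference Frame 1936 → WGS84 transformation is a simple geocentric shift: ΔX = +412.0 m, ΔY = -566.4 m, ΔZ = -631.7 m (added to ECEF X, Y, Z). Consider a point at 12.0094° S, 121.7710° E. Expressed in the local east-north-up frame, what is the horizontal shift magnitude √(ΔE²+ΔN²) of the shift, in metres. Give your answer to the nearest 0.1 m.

765.0 m

At φ = -12.0094°, λ = 121.7710°: sin φ = -0.208072, cos φ = 0.978113, sin λ = 0.850159, cos λ = -0.526526.
ΔE = −sin λ·ΔX + cos λ·ΔY = −(0.850159)·(412.0) + (-0.526526)·(-566.4) = -52.04 m.
ΔN = −sin φ cos λ·ΔX − sin φ sin λ·ΔY + cos φ·ΔZ = −(-0.208072)(-0.526526)(412.0) − (-0.208072)(0.850159)(-566.4) + (0.978113)(-631.7) = -763.20 m.
Horizontal magnitude = √(ΔE² + ΔN²) = √((-52.04)² + (-763.20)²) = 764.98 m.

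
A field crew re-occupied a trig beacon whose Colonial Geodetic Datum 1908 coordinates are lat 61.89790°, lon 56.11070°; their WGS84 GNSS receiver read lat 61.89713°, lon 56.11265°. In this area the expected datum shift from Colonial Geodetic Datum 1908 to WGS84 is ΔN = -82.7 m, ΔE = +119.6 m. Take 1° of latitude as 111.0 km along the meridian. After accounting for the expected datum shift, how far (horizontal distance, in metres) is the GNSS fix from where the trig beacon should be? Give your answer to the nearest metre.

Observed coordinate differences: Δφ = -0.00077°, Δλ = +0.00195°.
Converting to metres (1° lat = 111000 m, cos φ = 0.471044): observed ΔN = -85.5 m, observed ΔE = 102.0 m.
Subtracting the expected shift leaves a residual of -85.5 − (-82.7) = -2.8 m north and 102.0 − (119.6) = -17.6 m east.
Residual distance = √((-2.8)² + (-17.6)²) = 17.9 m.

18 m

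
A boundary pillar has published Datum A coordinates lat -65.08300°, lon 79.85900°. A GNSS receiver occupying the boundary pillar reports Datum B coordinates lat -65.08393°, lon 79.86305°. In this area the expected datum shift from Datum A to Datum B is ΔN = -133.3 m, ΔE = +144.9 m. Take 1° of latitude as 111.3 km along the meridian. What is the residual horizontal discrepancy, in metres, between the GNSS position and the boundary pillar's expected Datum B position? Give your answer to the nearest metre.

54 m

Observed coordinate differences: Δφ = -0.00093°, Δλ = +0.00405°.
Converting to metres (1° lat = 111300 m, cos φ = 0.421305): observed ΔN = -103.5 m, observed ΔE = 189.9 m.
Subtracting the expected shift leaves a residual of -103.5 − (-133.3) = 29.8 m north and 189.9 − (144.9) = 45.0 m east.
Residual distance = √(29.8² + 45.0²) = 54.0 m.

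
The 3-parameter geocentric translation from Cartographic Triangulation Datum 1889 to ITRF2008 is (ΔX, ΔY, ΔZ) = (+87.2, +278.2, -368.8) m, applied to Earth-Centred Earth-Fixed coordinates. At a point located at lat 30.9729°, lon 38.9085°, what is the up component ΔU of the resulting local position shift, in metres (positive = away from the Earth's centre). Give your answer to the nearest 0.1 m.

ΔU = 18.2 m

The local up (radial) axis is (cos φ cos λ, cos φ sin λ, sin φ), giving ΔU = 58.179 + 149.817 − 189.796 = 18.20 m.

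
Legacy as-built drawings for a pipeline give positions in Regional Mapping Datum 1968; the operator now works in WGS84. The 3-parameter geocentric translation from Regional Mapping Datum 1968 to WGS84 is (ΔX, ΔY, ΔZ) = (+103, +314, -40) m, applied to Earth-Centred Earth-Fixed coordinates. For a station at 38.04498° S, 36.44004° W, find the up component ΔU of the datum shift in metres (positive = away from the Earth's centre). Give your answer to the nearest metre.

At φ = -38.04498°, λ = -36.44004°: sin φ = -0.616280, cos φ = 0.787527, sin λ = -0.593981, cos λ = 0.804479.
ΔU = cos φ cos λ·ΔX + cos φ sin λ·ΔY + sin φ·ΔZ = (0.787527)(0.804479)(103) + (0.787527)(-0.593981)(314) + (-0.616280)(-40) = -56.98 m.

ΔU = -57 m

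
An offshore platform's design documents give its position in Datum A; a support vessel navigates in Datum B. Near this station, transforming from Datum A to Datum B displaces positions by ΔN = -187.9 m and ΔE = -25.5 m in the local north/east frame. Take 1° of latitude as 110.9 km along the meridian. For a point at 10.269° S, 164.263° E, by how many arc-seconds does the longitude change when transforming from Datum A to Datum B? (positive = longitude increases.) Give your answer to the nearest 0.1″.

At latitude -10.269°, cos φ = 0.983982.
1° of longitude at this latitude = 110.9 × cos φ = 109.12 km, so Δλ = -25.5 / 109123.6 = -0.0002337° = -0.841″.

Δλ = -0.8″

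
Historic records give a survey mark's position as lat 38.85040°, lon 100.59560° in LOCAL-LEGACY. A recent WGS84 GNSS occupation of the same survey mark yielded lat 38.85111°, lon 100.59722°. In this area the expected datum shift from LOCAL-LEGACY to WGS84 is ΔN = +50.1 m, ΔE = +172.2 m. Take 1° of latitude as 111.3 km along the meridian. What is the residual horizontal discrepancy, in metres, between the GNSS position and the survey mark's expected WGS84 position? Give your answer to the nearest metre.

43 m

Observed coordinate differences: Δφ = +0.00071°, Δλ = +0.00162°.
Converting to metres (1° lat = 111300 m, cos φ = 0.778786): observed ΔN = 79.0 m, observed ΔE = 140.4 m.
Subtracting the expected shift leaves a residual of 79.0 − (50.1) = 28.9 m north and 140.4 − (172.2) = -31.8 m east.
Residual distance = √(28.9² + (-31.8)²) = 43.0 m.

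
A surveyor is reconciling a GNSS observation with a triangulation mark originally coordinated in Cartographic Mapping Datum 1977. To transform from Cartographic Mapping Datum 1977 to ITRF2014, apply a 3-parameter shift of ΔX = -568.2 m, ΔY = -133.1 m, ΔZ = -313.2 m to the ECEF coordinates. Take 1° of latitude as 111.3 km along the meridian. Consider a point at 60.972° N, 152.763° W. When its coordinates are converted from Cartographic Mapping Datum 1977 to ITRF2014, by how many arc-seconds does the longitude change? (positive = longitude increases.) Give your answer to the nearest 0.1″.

sin φ = 0.874383, cos φ = 0.485237, sin λ = -0.457672, cos λ = -0.889121.
East component: ΔE = −sin λ·ΔX + cos λ·ΔY = −(-0.457672)(-568.2) + (-0.889121)(-133.1) = -141.71 m.
1° of latitude spans 111300 m; at latitude φ, 1° of longitude spans that × cos φ = 54006.9 m, so Δλ = -141.71 / 54006.9 × 3600 = -9.446″.

Δλ = -9.4″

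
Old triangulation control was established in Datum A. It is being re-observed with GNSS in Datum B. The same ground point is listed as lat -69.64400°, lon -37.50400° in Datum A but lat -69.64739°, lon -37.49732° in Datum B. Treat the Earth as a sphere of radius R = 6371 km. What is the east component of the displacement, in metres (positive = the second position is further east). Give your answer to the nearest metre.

ΔE = 258 m

Δφ = -69.64739° − -69.64400° = -0.00339°; Δλ = -37.49732° − -37.50400° = +0.00668°.
1° along a meridian = πR/180 = 111195 m.
ΔN = Δφ × 111195 = -377.0 m; ΔE = Δλ × 111195 × cos(-69.64400°) = +0.00668 × 111195 × 0.347852 = 258.4 m.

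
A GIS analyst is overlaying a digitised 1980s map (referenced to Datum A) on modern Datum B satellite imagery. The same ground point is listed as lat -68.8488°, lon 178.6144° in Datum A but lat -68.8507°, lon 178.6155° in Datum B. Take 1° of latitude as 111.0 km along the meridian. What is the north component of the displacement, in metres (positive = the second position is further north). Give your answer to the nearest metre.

ΔN = -211 m

Δφ = -68.8507° − -68.8488° = -0.0019°; Δλ = 178.6155° − 178.6144° = +0.0011°.
ΔN = Δφ × 111000 = -210.9 m; ΔE = Δλ × 111000 × cos(-68.8488°) = +0.0011 × 111000 × 0.360830 = 44.1 m.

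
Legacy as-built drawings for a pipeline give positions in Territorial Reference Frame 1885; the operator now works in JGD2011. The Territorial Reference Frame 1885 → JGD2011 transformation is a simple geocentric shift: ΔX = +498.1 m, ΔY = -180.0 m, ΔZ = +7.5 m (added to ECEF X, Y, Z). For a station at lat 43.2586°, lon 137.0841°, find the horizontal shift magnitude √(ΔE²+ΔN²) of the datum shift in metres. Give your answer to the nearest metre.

The local east axis at (φ, λ) is (−sin λ, cos λ, 0), so ΔE = −sin(137.0841°)·498.1 + cos(137.0841°)·(-180.0) = -207.34 m.
The local north axis is (−sin φ cos λ, −sin φ sin λ, cos φ), giving ΔN = 249.985 + 83.994 + 5.462 = 339.44 m.
Horizontal magnitude = √(ΔE² + ΔN²) = √((-207.34)² + 339.44²) = 397.76 m.

398 m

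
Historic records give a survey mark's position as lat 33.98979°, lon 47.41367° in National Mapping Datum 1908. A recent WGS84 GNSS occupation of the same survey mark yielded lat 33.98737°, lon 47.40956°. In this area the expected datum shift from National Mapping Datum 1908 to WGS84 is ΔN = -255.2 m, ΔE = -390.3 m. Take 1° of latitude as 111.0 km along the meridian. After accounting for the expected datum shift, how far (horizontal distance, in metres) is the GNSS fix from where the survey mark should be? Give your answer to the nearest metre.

Observed coordinate differences: Δφ = -0.00242°, Δλ = -0.00411°.
Converting to metres (1° lat = 111000 m, cos φ = 0.829137): observed ΔN = -268.6 m, observed ΔE = -378.3 m.
Subtracting the expected shift leaves a residual of -268.6 − (-255.2) = -13.4 m north and -378.3 − (-390.3) = 12.0 m east.
Residual distance = √((-13.4)² + 12.0²) = 18.0 m.

18 m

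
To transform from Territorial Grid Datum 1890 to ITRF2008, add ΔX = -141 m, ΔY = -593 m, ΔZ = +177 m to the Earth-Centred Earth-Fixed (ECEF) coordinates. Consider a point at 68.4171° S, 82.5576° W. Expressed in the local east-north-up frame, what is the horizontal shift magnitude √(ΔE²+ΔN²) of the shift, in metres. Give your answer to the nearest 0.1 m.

The local east axis at (φ, λ) is (−sin λ, cos λ, 0), so ΔE = −sin(-82.5576°)·(-141) + cos(-82.5576°)·(-593) = -216.62 m.
The local north axis is (−sin φ cos λ, −sin φ sin λ, cos φ), giving ΔN = -16.983 + 546.777 + 65.109 = 594.90 m.
Horizontal magnitude = √(ΔE² + ΔN²) = √((-216.62)² + 594.90²) = 633.12 m.

633.1 m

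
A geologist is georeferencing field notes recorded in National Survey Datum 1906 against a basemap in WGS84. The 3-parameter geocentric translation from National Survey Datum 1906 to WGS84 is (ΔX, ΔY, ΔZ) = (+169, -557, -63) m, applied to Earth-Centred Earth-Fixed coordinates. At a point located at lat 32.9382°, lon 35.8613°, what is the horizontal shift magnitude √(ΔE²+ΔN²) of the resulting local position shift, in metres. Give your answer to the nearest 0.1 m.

552.7 m

The local east axis at (φ, λ) is (−sin λ, cos λ, 0), so ΔE = −sin(35.8613°)·169 + cos(35.8613°)·(-557) = -550.42 m.
The local north axis is (−sin φ cos λ, −sin φ sin λ, cos φ), giving ΔN = -74.472 + 177.423 − 52.873 = 50.08 m.
Horizontal magnitude = √(ΔE² + ΔN²) = √((-550.42)² + 50.08²) = 552.69 m.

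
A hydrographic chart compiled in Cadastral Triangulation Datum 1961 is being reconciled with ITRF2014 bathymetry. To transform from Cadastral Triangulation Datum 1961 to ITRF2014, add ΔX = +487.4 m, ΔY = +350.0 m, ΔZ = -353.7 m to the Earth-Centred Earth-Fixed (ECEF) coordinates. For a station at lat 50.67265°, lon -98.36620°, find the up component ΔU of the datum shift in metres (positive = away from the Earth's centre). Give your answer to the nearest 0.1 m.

ΔU = -538.0 m

At φ = 50.67265°, λ = -98.36620°: sin φ = 0.773538, cos φ = 0.633750, sin λ = -0.989358, cos λ = -0.145499.
ΔU = cos φ cos λ·ΔX + cos φ sin λ·ΔY + sin φ·ΔZ = (0.633750)(-0.145499)(487.4) + (0.633750)(-0.989358)(350.0) + (0.773538)(-353.7) = -538.00 m.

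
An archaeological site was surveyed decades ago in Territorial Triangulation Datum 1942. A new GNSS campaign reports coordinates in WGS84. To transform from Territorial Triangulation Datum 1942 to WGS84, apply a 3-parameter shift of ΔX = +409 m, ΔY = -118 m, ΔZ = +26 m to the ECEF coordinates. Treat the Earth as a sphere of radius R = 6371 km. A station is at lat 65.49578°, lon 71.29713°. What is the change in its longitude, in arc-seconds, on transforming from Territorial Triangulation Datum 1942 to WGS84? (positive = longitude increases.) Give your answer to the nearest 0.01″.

sin φ = 0.909931, cos φ = 0.414760, sin λ = 0.947194, cos λ = 0.320660.
East component: ΔE = −sin λ·ΔX + cos λ·ΔY = −(0.947194)(409) + (0.320660)(-118) = -425.24 m.
1° of latitude spans πR/180 = 111195 m; at latitude φ, 1° of longitude spans that × cos φ = 46119.2 m, so Δλ = -425.24 / 46119.2 × 3600 = -33.194″.

Δλ = -33.19″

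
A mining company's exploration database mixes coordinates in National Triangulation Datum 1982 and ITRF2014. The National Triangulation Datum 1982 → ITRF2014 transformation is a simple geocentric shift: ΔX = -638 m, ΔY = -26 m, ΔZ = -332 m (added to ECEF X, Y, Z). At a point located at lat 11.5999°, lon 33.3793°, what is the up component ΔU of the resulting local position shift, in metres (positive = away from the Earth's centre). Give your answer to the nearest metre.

At φ = 11.5999°, λ = 33.3793°: sin φ = 0.201076, cos φ = 0.979576, sin λ = 0.550179, cos λ = 0.835047.
ΔU = cos φ cos λ·ΔX + cos φ sin λ·ΔY + sin φ·ΔZ = (0.979576)(0.835047)(-638) + (0.979576)(0.550179)(-26) + (0.201076)(-332) = -602.65 m.

ΔU = -603 m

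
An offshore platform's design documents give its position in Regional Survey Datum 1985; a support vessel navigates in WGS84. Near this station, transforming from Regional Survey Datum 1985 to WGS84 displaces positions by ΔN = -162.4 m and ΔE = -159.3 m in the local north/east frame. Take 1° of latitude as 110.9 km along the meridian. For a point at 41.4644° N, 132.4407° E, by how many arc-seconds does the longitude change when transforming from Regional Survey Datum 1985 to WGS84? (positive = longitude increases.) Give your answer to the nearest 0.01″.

Δλ = -6.90″

At latitude 41.4644°, cos φ = 0.749367.
1° of longitude at this latitude = 110.9 × cos φ = 83.10 km, so Δλ = -159.3 / 83104.8 = -0.0019169° = -6.901″.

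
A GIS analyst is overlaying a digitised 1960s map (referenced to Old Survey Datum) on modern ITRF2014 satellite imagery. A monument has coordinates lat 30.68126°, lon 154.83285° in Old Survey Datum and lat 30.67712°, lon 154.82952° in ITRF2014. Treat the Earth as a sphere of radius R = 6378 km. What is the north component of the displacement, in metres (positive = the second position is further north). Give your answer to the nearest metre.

ΔN = -461 m

Δφ = 30.67712° − 30.68126° = -0.00414°; Δλ = 154.82952° − 154.83285° = -0.00333°.
1° along a meridian = πR/180 = 111317 m.
ΔN = Δφ × 111317 = -460.9 m; ΔE = Δλ × 111317 × cos(30.68126°) = -0.00333 × 111317 × 0.860019 = -318.8 m.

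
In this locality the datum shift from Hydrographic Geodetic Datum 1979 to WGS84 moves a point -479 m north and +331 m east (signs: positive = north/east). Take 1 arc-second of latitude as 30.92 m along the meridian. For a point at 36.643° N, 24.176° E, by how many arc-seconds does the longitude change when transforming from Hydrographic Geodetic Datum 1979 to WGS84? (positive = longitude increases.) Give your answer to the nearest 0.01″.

Δλ = 13.34″

At latitude 36.643°, cos φ = 0.802370.
1″ of longitude at this latitude = 30.92 × cos φ = 24.8093 m, so Δλ = 331.0 / 24.8093 = 13.342″.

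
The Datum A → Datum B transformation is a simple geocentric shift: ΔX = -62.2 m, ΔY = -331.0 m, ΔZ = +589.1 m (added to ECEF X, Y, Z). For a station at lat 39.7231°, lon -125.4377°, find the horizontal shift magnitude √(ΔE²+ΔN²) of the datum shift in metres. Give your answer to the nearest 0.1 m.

293.9 m

The local east axis at (φ, λ) is (−sin λ, cos λ, 0), so ΔE = −sin(-125.4377°)·(-62.2) + cos(-125.4377°)·(-331.0) = 141.24 m.
The local north axis is (−sin φ cos λ, −sin φ sin λ, cos φ), giving ΔN = -23.048 − 172.347 + 453.102 = 257.71 m.
Horizontal magnitude = √(ΔE² + ΔN²) = √(141.24² + 257.71²) = 293.87 m.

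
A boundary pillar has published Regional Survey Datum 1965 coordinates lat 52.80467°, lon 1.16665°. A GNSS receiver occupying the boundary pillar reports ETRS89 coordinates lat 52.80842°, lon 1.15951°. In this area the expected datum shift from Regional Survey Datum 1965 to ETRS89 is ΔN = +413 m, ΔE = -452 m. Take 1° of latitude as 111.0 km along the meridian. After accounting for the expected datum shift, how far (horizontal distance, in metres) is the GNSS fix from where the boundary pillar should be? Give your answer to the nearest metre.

27 m

Observed coordinate differences: Δφ = +0.00375°, Δλ = -0.00714°.
Converting to metres (1° lat = 111000 m, cos φ = 0.604534): observed ΔN = 416.2 m, observed ΔE = -479.1 m.
Subtracting the expected shift leaves a residual of 416.2 − (413) = 3.2 m north and -479.1 − (-452) = -27.1 m east.
Residual distance = √(3.2² + (-27.1)²) = 27.3 m.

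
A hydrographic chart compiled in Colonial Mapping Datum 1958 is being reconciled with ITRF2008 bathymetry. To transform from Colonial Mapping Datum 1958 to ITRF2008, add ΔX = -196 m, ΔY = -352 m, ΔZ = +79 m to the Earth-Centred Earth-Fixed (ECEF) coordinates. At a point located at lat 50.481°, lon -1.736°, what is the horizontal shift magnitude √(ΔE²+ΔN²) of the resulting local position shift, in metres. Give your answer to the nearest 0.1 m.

406.6 m

The local east axis at (φ, λ) is (−sin λ, cos λ, 0), so ΔE = −sin(-1.736°)·(-196) + cos(-1.736°)·(-352) = -357.78 m.
The local north axis is (−sin φ cos λ, −sin φ sin λ, cos φ), giving ΔN = 151.128 − 8.226 + 50.270 = 193.17 m.
Horizontal magnitude = √(ΔE² + ΔN²) = √((-357.78)² + 193.17²) = 406.59 m.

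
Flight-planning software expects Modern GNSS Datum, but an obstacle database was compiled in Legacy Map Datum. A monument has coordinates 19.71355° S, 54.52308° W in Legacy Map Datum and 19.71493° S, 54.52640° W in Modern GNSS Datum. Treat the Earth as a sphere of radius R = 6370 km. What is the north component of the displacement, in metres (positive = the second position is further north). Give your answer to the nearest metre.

ΔN = -153 m

Δφ = -19.71493° − -19.71355° = -0.00138°; Δλ = -54.52640° − -54.52308° = -0.00332°.
1° along a meridian = πR/180 = 111177 m.
ΔN = Δφ × 111177 = -153.4 m; ΔE = Δλ × 111177 × cos(-19.71355°) = -0.00332 × 111177 × 0.941391 = -347.5 m.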